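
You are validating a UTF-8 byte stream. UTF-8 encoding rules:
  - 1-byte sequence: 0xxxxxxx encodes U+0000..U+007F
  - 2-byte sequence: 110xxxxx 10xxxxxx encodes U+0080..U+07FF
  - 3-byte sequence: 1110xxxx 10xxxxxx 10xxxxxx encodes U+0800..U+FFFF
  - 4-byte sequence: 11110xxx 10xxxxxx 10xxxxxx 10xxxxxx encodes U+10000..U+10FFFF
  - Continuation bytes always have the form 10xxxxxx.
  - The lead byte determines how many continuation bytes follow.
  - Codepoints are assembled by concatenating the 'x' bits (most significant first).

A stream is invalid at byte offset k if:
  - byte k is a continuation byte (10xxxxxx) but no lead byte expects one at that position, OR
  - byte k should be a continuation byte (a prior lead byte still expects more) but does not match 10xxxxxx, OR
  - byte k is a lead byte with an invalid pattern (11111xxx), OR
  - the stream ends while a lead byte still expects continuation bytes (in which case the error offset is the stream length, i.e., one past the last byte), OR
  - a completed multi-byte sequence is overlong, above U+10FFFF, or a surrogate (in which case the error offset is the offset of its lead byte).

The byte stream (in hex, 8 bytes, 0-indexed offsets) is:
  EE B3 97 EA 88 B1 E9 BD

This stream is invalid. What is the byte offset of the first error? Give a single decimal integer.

Answer: 8

Derivation:
Byte[0]=EE: 3-byte lead, need 2 cont bytes. acc=0xE
Byte[1]=B3: continuation. acc=(acc<<6)|0x33=0x3B3
Byte[2]=97: continuation. acc=(acc<<6)|0x17=0xECD7
Completed: cp=U+ECD7 (starts at byte 0)
Byte[3]=EA: 3-byte lead, need 2 cont bytes. acc=0xA
Byte[4]=88: continuation. acc=(acc<<6)|0x08=0x288
Byte[5]=B1: continuation. acc=(acc<<6)|0x31=0xA231
Completed: cp=U+A231 (starts at byte 3)
Byte[6]=E9: 3-byte lead, need 2 cont bytes. acc=0x9
Byte[7]=BD: continuation. acc=(acc<<6)|0x3D=0x27D
Byte[8]: stream ended, expected continuation. INVALID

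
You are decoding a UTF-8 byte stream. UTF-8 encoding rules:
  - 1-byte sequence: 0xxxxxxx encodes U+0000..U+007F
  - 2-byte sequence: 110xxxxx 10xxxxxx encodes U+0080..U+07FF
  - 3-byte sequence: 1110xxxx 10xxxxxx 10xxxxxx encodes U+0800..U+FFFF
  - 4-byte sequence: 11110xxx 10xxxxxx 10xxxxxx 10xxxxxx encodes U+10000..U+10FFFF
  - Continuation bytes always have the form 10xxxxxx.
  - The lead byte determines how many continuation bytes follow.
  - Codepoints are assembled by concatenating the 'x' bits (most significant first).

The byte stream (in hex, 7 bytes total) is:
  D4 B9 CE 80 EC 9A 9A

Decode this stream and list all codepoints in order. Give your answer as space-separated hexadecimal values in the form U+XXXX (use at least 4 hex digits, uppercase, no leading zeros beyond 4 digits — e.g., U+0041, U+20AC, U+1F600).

Answer: U+0539 U+0380 U+C69A

Derivation:
Byte[0]=D4: 2-byte lead, need 1 cont bytes. acc=0x14
Byte[1]=B9: continuation. acc=(acc<<6)|0x39=0x539
Completed: cp=U+0539 (starts at byte 0)
Byte[2]=CE: 2-byte lead, need 1 cont bytes. acc=0xE
Byte[3]=80: continuation. acc=(acc<<6)|0x00=0x380
Completed: cp=U+0380 (starts at byte 2)
Byte[4]=EC: 3-byte lead, need 2 cont bytes. acc=0xC
Byte[5]=9A: continuation. acc=(acc<<6)|0x1A=0x31A
Byte[6]=9A: continuation. acc=(acc<<6)|0x1A=0xC69A
Completed: cp=U+C69A (starts at byte 4)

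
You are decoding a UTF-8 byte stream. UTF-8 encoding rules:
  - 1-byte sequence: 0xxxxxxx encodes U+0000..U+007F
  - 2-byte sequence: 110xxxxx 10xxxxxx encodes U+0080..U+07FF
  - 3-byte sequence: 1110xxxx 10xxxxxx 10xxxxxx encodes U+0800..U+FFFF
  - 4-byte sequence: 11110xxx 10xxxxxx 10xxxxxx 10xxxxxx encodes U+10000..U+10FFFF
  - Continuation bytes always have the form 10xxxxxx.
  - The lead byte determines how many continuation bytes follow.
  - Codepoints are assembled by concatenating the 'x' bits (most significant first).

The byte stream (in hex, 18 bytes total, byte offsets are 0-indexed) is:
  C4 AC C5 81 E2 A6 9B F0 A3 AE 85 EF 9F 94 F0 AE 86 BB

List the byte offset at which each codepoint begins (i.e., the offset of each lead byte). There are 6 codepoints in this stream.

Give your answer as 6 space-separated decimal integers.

Answer: 0 2 4 7 11 14

Derivation:
Byte[0]=C4: 2-byte lead, need 1 cont bytes. acc=0x4
Byte[1]=AC: continuation. acc=(acc<<6)|0x2C=0x12C
Completed: cp=U+012C (starts at byte 0)
Byte[2]=C5: 2-byte lead, need 1 cont bytes. acc=0x5
Byte[3]=81: continuation. acc=(acc<<6)|0x01=0x141
Completed: cp=U+0141 (starts at byte 2)
Byte[4]=E2: 3-byte lead, need 2 cont bytes. acc=0x2
Byte[5]=A6: continuation. acc=(acc<<6)|0x26=0xA6
Byte[6]=9B: continuation. acc=(acc<<6)|0x1B=0x299B
Completed: cp=U+299B (starts at byte 4)
Byte[7]=F0: 4-byte lead, need 3 cont bytes. acc=0x0
Byte[8]=A3: continuation. acc=(acc<<6)|0x23=0x23
Byte[9]=AE: continuation. acc=(acc<<6)|0x2E=0x8EE
Byte[10]=85: continuation. acc=(acc<<6)|0x05=0x23B85
Completed: cp=U+23B85 (starts at byte 7)
Byte[11]=EF: 3-byte lead, need 2 cont bytes. acc=0xF
Byte[12]=9F: continuation. acc=(acc<<6)|0x1F=0x3DF
Byte[13]=94: continuation. acc=(acc<<6)|0x14=0xF7D4
Completed: cp=U+F7D4 (starts at byte 11)
Byte[14]=F0: 4-byte lead, need 3 cont bytes. acc=0x0
Byte[15]=AE: continuation. acc=(acc<<6)|0x2E=0x2E
Byte[16]=86: continuation. acc=(acc<<6)|0x06=0xB86
Byte[17]=BB: continuation. acc=(acc<<6)|0x3B=0x2E1BB
Completed: cp=U+2E1BB (starts at byte 14)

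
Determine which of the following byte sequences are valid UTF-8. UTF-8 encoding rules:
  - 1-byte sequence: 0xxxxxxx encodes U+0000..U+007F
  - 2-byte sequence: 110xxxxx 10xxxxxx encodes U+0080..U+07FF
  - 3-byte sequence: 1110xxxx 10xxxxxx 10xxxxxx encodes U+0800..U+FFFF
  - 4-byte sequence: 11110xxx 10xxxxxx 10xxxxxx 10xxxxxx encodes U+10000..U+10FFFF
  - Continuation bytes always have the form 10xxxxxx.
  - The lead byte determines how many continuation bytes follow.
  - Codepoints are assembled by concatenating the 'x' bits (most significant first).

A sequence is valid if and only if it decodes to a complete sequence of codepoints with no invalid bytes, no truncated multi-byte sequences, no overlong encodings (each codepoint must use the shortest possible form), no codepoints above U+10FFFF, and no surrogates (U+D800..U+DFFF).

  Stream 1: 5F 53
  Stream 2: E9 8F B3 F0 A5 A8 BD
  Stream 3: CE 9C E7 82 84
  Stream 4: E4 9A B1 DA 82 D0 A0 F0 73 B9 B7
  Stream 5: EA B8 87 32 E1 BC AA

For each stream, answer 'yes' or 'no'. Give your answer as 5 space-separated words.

Answer: yes yes yes no yes

Derivation:
Stream 1: decodes cleanly. VALID
Stream 2: decodes cleanly. VALID
Stream 3: decodes cleanly. VALID
Stream 4: error at byte offset 8. INVALID
Stream 5: decodes cleanly. VALID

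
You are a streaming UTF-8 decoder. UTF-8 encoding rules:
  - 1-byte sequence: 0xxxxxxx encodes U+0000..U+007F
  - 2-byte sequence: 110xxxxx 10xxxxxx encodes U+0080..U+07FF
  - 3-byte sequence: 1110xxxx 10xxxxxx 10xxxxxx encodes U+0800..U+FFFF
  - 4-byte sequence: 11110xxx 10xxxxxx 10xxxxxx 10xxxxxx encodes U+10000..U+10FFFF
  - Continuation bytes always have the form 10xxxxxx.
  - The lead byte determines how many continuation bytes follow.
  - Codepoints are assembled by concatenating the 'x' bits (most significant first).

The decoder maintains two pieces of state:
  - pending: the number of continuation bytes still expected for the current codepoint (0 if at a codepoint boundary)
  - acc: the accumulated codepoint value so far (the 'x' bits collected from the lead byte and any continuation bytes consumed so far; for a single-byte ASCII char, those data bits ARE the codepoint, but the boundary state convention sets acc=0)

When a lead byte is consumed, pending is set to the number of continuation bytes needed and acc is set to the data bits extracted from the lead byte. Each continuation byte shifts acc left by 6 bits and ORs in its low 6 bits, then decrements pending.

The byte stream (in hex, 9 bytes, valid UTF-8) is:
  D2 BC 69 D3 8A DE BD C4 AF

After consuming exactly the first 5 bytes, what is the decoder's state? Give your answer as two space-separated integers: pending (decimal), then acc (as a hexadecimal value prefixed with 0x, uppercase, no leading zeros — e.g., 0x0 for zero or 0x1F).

Byte[0]=D2: 2-byte lead. pending=1, acc=0x12
Byte[1]=BC: continuation. acc=(acc<<6)|0x3C=0x4BC, pending=0
Byte[2]=69: 1-byte. pending=0, acc=0x0
Byte[3]=D3: 2-byte lead. pending=1, acc=0x13
Byte[4]=8A: continuation. acc=(acc<<6)|0x0A=0x4CA, pending=0

Answer: 0 0x4CA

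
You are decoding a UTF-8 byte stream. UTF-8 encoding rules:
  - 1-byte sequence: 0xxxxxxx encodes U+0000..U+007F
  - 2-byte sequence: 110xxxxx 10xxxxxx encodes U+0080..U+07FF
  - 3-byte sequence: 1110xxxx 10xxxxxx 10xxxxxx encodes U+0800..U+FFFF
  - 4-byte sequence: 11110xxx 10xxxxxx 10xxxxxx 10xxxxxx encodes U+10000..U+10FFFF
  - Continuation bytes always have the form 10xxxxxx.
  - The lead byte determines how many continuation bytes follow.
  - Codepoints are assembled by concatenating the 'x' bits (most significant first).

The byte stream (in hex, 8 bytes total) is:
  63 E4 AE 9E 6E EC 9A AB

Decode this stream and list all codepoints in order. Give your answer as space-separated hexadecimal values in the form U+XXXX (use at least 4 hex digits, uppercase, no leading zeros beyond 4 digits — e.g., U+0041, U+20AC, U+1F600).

Byte[0]=63: 1-byte ASCII. cp=U+0063
Byte[1]=E4: 3-byte lead, need 2 cont bytes. acc=0x4
Byte[2]=AE: continuation. acc=(acc<<6)|0x2E=0x12E
Byte[3]=9E: continuation. acc=(acc<<6)|0x1E=0x4B9E
Completed: cp=U+4B9E (starts at byte 1)
Byte[4]=6E: 1-byte ASCII. cp=U+006E
Byte[5]=EC: 3-byte lead, need 2 cont bytes. acc=0xC
Byte[6]=9A: continuation. acc=(acc<<6)|0x1A=0x31A
Byte[7]=AB: continuation. acc=(acc<<6)|0x2B=0xC6AB
Completed: cp=U+C6AB (starts at byte 5)

Answer: U+0063 U+4B9E U+006E U+C6AB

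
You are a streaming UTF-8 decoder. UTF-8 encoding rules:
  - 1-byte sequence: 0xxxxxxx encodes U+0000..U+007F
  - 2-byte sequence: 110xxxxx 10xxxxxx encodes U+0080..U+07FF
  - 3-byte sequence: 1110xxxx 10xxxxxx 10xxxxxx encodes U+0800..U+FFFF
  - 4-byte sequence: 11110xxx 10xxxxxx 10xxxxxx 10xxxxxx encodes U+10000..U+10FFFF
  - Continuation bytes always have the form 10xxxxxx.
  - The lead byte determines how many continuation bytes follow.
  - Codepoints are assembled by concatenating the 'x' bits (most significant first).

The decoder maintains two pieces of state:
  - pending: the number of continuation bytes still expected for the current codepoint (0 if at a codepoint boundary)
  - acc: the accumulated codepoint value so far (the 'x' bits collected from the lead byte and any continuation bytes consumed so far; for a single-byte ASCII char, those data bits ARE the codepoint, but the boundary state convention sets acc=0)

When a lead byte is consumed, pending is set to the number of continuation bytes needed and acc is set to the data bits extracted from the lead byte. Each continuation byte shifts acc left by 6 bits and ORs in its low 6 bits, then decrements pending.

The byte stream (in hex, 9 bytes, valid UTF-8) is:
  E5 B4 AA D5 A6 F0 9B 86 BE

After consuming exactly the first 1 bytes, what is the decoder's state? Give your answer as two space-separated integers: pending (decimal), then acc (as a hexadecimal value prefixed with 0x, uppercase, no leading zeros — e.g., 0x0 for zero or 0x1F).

Byte[0]=E5: 3-byte lead. pending=2, acc=0x5

Answer: 2 0x5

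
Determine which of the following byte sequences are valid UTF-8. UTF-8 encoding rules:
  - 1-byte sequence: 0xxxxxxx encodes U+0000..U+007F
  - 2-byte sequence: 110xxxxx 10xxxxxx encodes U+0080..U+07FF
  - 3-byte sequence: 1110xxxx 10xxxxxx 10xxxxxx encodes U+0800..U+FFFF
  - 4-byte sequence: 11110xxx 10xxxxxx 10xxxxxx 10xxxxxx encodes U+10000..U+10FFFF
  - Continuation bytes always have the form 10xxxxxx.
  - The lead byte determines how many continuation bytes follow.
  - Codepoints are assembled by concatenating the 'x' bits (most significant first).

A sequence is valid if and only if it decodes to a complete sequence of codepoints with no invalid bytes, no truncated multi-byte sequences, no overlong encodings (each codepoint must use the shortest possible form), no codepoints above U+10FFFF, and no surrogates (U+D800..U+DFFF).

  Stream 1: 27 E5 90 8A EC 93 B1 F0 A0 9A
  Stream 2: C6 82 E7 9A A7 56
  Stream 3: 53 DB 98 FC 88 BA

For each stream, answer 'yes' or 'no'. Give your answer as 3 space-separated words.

Stream 1: error at byte offset 10. INVALID
Stream 2: decodes cleanly. VALID
Stream 3: error at byte offset 3. INVALID

Answer: no yes no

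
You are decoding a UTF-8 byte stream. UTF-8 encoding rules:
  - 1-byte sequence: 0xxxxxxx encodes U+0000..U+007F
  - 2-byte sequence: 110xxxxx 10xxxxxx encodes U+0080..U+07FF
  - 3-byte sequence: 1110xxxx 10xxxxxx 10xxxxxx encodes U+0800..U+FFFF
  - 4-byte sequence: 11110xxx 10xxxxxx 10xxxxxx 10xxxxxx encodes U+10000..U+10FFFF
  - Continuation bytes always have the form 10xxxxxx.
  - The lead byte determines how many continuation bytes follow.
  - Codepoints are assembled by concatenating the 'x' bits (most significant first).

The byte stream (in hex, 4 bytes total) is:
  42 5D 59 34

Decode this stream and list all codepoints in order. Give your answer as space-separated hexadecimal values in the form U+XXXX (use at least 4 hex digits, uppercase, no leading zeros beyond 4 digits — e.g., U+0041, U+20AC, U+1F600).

Answer: U+0042 U+005D U+0059 U+0034

Derivation:
Byte[0]=42: 1-byte ASCII. cp=U+0042
Byte[1]=5D: 1-byte ASCII. cp=U+005D
Byte[2]=59: 1-byte ASCII. cp=U+0059
Byte[3]=34: 1-byte ASCII. cp=U+0034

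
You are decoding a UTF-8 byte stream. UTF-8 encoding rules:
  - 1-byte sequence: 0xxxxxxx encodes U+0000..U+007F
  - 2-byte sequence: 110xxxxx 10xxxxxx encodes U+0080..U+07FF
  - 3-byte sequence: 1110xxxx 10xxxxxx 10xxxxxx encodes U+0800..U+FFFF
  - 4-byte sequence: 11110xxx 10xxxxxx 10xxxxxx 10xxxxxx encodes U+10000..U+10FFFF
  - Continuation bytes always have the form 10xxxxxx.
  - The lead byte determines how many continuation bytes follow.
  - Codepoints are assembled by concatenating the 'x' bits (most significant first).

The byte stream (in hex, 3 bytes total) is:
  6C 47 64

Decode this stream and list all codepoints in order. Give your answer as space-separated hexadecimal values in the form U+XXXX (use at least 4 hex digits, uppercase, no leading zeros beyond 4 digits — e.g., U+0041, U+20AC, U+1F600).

Answer: U+006C U+0047 U+0064

Derivation:
Byte[0]=6C: 1-byte ASCII. cp=U+006C
Byte[1]=47: 1-byte ASCII. cp=U+0047
Byte[2]=64: 1-byte ASCII. cp=U+0064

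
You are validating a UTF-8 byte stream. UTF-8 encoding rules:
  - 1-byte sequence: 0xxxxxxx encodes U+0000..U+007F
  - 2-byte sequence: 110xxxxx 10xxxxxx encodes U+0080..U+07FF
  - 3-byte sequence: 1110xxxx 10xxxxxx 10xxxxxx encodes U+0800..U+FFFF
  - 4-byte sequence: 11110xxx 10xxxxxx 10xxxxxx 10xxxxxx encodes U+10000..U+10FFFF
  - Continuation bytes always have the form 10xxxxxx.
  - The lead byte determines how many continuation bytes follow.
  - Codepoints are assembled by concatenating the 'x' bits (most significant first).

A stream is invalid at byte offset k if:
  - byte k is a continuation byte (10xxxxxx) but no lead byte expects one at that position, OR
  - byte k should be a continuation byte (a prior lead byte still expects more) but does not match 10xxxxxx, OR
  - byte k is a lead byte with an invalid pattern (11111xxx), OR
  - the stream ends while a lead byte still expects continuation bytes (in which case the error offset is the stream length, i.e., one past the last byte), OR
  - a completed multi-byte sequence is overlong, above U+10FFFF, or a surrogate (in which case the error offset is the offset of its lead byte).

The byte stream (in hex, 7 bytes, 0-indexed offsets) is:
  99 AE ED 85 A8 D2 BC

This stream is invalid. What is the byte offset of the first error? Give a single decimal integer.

Byte[0]=99: INVALID lead byte (not 0xxx/110x/1110/11110)

Answer: 0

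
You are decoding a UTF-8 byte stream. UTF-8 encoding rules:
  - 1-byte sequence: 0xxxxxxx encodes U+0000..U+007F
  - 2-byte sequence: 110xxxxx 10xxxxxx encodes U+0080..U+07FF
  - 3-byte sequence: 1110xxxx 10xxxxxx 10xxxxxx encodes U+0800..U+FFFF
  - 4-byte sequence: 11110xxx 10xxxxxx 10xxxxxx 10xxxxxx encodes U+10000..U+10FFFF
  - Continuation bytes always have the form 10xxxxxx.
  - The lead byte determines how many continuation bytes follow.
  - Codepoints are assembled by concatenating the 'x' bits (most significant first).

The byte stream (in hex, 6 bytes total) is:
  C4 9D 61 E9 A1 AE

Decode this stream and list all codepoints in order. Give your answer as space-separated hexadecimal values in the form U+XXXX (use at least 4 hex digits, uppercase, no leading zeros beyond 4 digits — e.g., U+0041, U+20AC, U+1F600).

Byte[0]=C4: 2-byte lead, need 1 cont bytes. acc=0x4
Byte[1]=9D: continuation. acc=(acc<<6)|0x1D=0x11D
Completed: cp=U+011D (starts at byte 0)
Byte[2]=61: 1-byte ASCII. cp=U+0061
Byte[3]=E9: 3-byte lead, need 2 cont bytes. acc=0x9
Byte[4]=A1: continuation. acc=(acc<<6)|0x21=0x261
Byte[5]=AE: continuation. acc=(acc<<6)|0x2E=0x986E
Completed: cp=U+986E (starts at byte 3)

Answer: U+011D U+0061 U+986E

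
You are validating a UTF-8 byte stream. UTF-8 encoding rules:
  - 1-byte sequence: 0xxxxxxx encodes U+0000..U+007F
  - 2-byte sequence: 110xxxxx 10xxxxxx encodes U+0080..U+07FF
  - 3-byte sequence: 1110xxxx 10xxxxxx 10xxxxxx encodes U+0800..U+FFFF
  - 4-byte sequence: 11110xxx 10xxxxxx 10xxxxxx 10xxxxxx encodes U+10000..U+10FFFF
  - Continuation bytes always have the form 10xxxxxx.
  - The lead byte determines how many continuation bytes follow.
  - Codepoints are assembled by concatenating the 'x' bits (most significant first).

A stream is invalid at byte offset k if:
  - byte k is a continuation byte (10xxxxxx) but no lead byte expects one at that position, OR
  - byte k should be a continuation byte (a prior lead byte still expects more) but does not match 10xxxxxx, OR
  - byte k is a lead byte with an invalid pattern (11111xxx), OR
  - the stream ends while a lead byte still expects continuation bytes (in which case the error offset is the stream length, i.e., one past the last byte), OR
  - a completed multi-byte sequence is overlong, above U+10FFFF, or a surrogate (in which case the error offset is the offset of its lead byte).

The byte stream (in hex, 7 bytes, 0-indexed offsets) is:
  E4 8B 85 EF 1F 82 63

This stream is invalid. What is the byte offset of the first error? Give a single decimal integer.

Answer: 4

Derivation:
Byte[0]=E4: 3-byte lead, need 2 cont bytes. acc=0x4
Byte[1]=8B: continuation. acc=(acc<<6)|0x0B=0x10B
Byte[2]=85: continuation. acc=(acc<<6)|0x05=0x42C5
Completed: cp=U+42C5 (starts at byte 0)
Byte[3]=EF: 3-byte lead, need 2 cont bytes. acc=0xF
Byte[4]=1F: expected 10xxxxxx continuation. INVALID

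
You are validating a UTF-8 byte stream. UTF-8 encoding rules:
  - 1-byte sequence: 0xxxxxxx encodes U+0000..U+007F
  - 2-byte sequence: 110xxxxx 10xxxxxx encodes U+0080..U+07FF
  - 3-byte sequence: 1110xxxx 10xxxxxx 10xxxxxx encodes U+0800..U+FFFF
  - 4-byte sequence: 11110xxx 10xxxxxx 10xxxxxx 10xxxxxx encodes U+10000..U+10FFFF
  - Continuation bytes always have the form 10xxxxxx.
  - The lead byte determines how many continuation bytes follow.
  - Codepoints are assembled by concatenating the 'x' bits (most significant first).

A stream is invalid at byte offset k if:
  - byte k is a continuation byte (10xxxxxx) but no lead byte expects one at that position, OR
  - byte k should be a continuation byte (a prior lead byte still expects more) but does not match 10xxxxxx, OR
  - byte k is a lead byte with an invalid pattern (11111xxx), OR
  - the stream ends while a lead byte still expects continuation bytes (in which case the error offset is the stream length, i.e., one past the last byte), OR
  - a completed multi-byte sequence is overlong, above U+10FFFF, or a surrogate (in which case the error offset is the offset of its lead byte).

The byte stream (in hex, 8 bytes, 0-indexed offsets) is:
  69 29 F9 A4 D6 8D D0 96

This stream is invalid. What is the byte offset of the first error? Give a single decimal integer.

Byte[0]=69: 1-byte ASCII. cp=U+0069
Byte[1]=29: 1-byte ASCII. cp=U+0029
Byte[2]=F9: INVALID lead byte (not 0xxx/110x/1110/11110)

Answer: 2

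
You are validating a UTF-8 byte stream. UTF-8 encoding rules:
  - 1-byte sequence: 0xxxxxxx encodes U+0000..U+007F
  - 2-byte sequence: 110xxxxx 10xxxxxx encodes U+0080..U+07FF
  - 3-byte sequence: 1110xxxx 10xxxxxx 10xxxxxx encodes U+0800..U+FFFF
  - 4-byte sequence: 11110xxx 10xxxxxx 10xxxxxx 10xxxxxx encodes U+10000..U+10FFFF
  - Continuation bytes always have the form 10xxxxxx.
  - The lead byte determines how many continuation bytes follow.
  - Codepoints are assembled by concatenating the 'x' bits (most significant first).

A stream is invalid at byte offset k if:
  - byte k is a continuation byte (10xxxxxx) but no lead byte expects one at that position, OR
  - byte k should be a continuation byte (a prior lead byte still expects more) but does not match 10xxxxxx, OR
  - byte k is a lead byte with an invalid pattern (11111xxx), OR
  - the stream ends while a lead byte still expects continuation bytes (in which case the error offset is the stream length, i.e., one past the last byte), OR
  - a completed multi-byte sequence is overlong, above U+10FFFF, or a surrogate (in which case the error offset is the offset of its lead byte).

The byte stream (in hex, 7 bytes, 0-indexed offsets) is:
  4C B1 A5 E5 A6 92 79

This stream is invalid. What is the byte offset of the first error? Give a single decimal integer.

Answer: 1

Derivation:
Byte[0]=4C: 1-byte ASCII. cp=U+004C
Byte[1]=B1: INVALID lead byte (not 0xxx/110x/1110/11110)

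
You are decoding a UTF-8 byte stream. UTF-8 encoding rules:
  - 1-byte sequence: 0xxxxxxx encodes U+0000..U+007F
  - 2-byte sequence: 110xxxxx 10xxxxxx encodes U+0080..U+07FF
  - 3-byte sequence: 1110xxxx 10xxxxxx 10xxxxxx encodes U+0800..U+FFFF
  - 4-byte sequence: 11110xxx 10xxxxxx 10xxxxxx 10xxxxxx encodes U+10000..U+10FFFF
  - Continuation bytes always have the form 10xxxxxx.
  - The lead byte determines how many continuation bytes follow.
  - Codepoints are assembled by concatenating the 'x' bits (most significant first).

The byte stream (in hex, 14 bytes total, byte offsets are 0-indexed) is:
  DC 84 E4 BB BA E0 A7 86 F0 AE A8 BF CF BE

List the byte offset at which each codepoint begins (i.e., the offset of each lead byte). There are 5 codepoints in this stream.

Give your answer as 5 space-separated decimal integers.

Byte[0]=DC: 2-byte lead, need 1 cont bytes. acc=0x1C
Byte[1]=84: continuation. acc=(acc<<6)|0x04=0x704
Completed: cp=U+0704 (starts at byte 0)
Byte[2]=E4: 3-byte lead, need 2 cont bytes. acc=0x4
Byte[3]=BB: continuation. acc=(acc<<6)|0x3B=0x13B
Byte[4]=BA: continuation. acc=(acc<<6)|0x3A=0x4EFA
Completed: cp=U+4EFA (starts at byte 2)
Byte[5]=E0: 3-byte lead, need 2 cont bytes. acc=0x0
Byte[6]=A7: continuation. acc=(acc<<6)|0x27=0x27
Byte[7]=86: continuation. acc=(acc<<6)|0x06=0x9C6
Completed: cp=U+09C6 (starts at byte 5)
Byte[8]=F0: 4-byte lead, need 3 cont bytes. acc=0x0
Byte[9]=AE: continuation. acc=(acc<<6)|0x2E=0x2E
Byte[10]=A8: continuation. acc=(acc<<6)|0x28=0xBA8
Byte[11]=BF: continuation. acc=(acc<<6)|0x3F=0x2EA3F
Completed: cp=U+2EA3F (starts at byte 8)
Byte[12]=CF: 2-byte lead, need 1 cont bytes. acc=0xF
Byte[13]=BE: continuation. acc=(acc<<6)|0x3E=0x3FE
Completed: cp=U+03FE (starts at byte 12)

Answer: 0 2 5 8 12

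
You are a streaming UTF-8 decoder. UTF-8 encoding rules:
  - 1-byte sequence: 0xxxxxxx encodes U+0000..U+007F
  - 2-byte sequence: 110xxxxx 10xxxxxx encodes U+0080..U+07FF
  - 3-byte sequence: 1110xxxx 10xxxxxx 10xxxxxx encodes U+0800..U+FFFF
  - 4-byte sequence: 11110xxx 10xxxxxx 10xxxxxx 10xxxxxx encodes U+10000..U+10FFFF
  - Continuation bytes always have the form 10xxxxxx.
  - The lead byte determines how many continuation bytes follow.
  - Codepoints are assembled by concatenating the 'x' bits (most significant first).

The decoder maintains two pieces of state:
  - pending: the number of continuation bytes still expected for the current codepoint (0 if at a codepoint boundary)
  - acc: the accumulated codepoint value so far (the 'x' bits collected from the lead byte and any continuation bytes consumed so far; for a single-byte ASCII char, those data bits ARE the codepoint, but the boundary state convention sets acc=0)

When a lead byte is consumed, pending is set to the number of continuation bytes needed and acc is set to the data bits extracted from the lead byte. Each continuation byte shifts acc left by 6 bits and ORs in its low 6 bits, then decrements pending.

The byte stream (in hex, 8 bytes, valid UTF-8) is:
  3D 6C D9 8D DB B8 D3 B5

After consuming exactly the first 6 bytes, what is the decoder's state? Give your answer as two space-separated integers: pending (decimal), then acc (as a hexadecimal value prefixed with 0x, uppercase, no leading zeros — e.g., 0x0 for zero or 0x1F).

Answer: 0 0x6F8

Derivation:
Byte[0]=3D: 1-byte. pending=0, acc=0x0
Byte[1]=6C: 1-byte. pending=0, acc=0x0
Byte[2]=D9: 2-byte lead. pending=1, acc=0x19
Byte[3]=8D: continuation. acc=(acc<<6)|0x0D=0x64D, pending=0
Byte[4]=DB: 2-byte lead. pending=1, acc=0x1B
Byte[5]=B8: continuation. acc=(acc<<6)|0x38=0x6F8, pending=0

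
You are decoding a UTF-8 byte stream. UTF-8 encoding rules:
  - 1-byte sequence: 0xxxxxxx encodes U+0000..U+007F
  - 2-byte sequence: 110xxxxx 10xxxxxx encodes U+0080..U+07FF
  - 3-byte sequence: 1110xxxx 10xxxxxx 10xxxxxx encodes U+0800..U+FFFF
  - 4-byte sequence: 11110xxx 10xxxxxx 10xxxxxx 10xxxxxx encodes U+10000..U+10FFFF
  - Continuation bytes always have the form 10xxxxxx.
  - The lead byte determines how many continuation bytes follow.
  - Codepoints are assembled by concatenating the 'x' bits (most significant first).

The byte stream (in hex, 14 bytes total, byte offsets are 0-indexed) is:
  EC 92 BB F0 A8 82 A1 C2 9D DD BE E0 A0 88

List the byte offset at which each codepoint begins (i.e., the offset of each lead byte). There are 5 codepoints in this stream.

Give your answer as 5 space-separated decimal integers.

Answer: 0 3 7 9 11

Derivation:
Byte[0]=EC: 3-byte lead, need 2 cont bytes. acc=0xC
Byte[1]=92: continuation. acc=(acc<<6)|0x12=0x312
Byte[2]=BB: continuation. acc=(acc<<6)|0x3B=0xC4BB
Completed: cp=U+C4BB (starts at byte 0)
Byte[3]=F0: 4-byte lead, need 3 cont bytes. acc=0x0
Byte[4]=A8: continuation. acc=(acc<<6)|0x28=0x28
Byte[5]=82: continuation. acc=(acc<<6)|0x02=0xA02
Byte[6]=A1: continuation. acc=(acc<<6)|0x21=0x280A1
Completed: cp=U+280A1 (starts at byte 3)
Byte[7]=C2: 2-byte lead, need 1 cont bytes. acc=0x2
Byte[8]=9D: continuation. acc=(acc<<6)|0x1D=0x9D
Completed: cp=U+009D (starts at byte 7)
Byte[9]=DD: 2-byte lead, need 1 cont bytes. acc=0x1D
Byte[10]=BE: continuation. acc=(acc<<6)|0x3E=0x77E
Completed: cp=U+077E (starts at byte 9)
Byte[11]=E0: 3-byte lead, need 2 cont bytes. acc=0x0
Byte[12]=A0: continuation. acc=(acc<<6)|0x20=0x20
Byte[13]=88: continuation. acc=(acc<<6)|0x08=0x808
Completed: cp=U+0808 (starts at byte 11)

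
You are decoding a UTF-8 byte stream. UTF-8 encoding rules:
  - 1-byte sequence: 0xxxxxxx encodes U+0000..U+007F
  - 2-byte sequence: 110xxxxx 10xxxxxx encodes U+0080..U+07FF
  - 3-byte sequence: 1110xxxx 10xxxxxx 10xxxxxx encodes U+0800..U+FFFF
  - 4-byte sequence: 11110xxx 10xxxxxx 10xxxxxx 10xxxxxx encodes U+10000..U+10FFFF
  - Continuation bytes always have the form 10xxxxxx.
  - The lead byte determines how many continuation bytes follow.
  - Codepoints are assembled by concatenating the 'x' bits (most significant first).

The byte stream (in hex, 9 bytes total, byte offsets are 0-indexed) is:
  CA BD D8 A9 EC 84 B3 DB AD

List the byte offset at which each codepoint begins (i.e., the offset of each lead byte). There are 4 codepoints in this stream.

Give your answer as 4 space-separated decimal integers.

Byte[0]=CA: 2-byte lead, need 1 cont bytes. acc=0xA
Byte[1]=BD: continuation. acc=(acc<<6)|0x3D=0x2BD
Completed: cp=U+02BD (starts at byte 0)
Byte[2]=D8: 2-byte lead, need 1 cont bytes. acc=0x18
Byte[3]=A9: continuation. acc=(acc<<6)|0x29=0x629
Completed: cp=U+0629 (starts at byte 2)
Byte[4]=EC: 3-byte lead, need 2 cont bytes. acc=0xC
Byte[5]=84: continuation. acc=(acc<<6)|0x04=0x304
Byte[6]=B3: continuation. acc=(acc<<6)|0x33=0xC133
Completed: cp=U+C133 (starts at byte 4)
Byte[7]=DB: 2-byte lead, need 1 cont bytes. acc=0x1B
Byte[8]=AD: continuation. acc=(acc<<6)|0x2D=0x6ED
Completed: cp=U+06ED (starts at byte 7)

Answer: 0 2 4 7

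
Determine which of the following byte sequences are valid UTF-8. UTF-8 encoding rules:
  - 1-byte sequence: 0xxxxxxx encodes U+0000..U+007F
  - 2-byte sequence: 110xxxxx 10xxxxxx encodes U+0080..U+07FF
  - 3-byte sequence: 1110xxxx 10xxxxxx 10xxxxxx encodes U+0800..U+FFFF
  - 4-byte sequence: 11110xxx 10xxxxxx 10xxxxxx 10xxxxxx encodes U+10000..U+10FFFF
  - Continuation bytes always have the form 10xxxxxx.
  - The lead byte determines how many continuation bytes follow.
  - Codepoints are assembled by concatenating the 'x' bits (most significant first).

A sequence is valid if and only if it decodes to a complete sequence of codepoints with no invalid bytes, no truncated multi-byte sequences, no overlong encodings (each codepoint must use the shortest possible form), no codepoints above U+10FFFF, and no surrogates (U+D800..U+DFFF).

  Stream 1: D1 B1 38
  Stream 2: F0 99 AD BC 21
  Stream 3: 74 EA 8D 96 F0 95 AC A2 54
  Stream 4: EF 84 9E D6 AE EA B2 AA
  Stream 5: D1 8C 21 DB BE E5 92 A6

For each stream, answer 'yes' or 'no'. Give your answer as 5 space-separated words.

Stream 1: decodes cleanly. VALID
Stream 2: decodes cleanly. VALID
Stream 3: decodes cleanly. VALID
Stream 4: decodes cleanly. VALID
Stream 5: decodes cleanly. VALID

Answer: yes yes yes yes yes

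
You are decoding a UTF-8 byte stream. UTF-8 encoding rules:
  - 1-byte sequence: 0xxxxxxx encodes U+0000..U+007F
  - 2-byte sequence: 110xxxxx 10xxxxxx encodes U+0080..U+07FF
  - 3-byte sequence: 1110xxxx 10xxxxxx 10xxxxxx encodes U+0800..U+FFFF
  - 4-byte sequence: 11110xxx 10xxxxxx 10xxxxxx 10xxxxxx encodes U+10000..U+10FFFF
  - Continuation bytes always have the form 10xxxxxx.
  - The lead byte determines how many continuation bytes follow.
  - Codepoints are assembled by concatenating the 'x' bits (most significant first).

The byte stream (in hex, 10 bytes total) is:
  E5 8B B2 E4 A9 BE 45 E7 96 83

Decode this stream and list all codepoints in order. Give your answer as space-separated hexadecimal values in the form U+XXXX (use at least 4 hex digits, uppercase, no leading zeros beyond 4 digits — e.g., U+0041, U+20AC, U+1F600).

Answer: U+52F2 U+4A7E U+0045 U+7583

Derivation:
Byte[0]=E5: 3-byte lead, need 2 cont bytes. acc=0x5
Byte[1]=8B: continuation. acc=(acc<<6)|0x0B=0x14B
Byte[2]=B2: continuation. acc=(acc<<6)|0x32=0x52F2
Completed: cp=U+52F2 (starts at byte 0)
Byte[3]=E4: 3-byte lead, need 2 cont bytes. acc=0x4
Byte[4]=A9: continuation. acc=(acc<<6)|0x29=0x129
Byte[5]=BE: continuation. acc=(acc<<6)|0x3E=0x4A7E
Completed: cp=U+4A7E (starts at byte 3)
Byte[6]=45: 1-byte ASCII. cp=U+0045
Byte[7]=E7: 3-byte lead, need 2 cont bytes. acc=0x7
Byte[8]=96: continuation. acc=(acc<<6)|0x16=0x1D6
Byte[9]=83: continuation. acc=(acc<<6)|0x03=0x7583
Completed: cp=U+7583 (starts at byte 7)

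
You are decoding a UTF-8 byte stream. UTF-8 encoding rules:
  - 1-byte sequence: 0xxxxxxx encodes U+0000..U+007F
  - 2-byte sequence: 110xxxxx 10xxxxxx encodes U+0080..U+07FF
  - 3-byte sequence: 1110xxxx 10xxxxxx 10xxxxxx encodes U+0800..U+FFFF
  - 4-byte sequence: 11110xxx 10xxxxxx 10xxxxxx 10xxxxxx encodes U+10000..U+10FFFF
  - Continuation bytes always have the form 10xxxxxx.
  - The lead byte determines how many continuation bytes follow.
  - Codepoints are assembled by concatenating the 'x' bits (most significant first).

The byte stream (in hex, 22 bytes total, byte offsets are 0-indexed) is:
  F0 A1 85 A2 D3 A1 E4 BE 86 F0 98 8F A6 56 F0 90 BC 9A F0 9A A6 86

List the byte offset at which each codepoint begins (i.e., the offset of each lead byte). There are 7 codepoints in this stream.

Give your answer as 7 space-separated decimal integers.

Answer: 0 4 6 9 13 14 18

Derivation:
Byte[0]=F0: 4-byte lead, need 3 cont bytes. acc=0x0
Byte[1]=A1: continuation. acc=(acc<<6)|0x21=0x21
Byte[2]=85: continuation. acc=(acc<<6)|0x05=0x845
Byte[3]=A2: continuation. acc=(acc<<6)|0x22=0x21162
Completed: cp=U+21162 (starts at byte 0)
Byte[4]=D3: 2-byte lead, need 1 cont bytes. acc=0x13
Byte[5]=A1: continuation. acc=(acc<<6)|0x21=0x4E1
Completed: cp=U+04E1 (starts at byte 4)
Byte[6]=E4: 3-byte lead, need 2 cont bytes. acc=0x4
Byte[7]=BE: continuation. acc=(acc<<6)|0x3E=0x13E
Byte[8]=86: continuation. acc=(acc<<6)|0x06=0x4F86
Completed: cp=U+4F86 (starts at byte 6)
Byte[9]=F0: 4-byte lead, need 3 cont bytes. acc=0x0
Byte[10]=98: continuation. acc=(acc<<6)|0x18=0x18
Byte[11]=8F: continuation. acc=(acc<<6)|0x0F=0x60F
Byte[12]=A6: continuation. acc=(acc<<6)|0x26=0x183E6
Completed: cp=U+183E6 (starts at byte 9)
Byte[13]=56: 1-byte ASCII. cp=U+0056
Byte[14]=F0: 4-byte lead, need 3 cont bytes. acc=0x0
Byte[15]=90: continuation. acc=(acc<<6)|0x10=0x10
Byte[16]=BC: continuation. acc=(acc<<6)|0x3C=0x43C
Byte[17]=9A: continuation. acc=(acc<<6)|0x1A=0x10F1A
Completed: cp=U+10F1A (starts at byte 14)
Byte[18]=F0: 4-byte lead, need 3 cont bytes. acc=0x0
Byte[19]=9A: continuation. acc=(acc<<6)|0x1A=0x1A
Byte[20]=A6: continuation. acc=(acc<<6)|0x26=0x6A6
Byte[21]=86: continuation. acc=(acc<<6)|0x06=0x1A986
Completed: cp=U+1A986 (starts at byte 18)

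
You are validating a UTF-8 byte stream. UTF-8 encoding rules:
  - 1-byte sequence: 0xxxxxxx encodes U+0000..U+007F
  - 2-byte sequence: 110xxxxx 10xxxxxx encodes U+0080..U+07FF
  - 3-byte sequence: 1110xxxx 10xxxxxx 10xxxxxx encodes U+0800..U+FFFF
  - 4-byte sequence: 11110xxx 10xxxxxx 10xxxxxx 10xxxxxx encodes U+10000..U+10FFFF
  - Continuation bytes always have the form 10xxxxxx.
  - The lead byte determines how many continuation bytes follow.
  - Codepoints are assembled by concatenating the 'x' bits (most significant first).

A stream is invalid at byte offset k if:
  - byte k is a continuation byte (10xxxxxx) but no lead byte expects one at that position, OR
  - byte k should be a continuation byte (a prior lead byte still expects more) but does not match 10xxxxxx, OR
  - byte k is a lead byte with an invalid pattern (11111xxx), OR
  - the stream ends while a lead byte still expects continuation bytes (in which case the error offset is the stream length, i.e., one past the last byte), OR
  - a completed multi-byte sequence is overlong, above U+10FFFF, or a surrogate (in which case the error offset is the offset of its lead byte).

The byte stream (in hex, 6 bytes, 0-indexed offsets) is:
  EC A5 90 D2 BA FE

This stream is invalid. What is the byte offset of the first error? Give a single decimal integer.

Byte[0]=EC: 3-byte lead, need 2 cont bytes. acc=0xC
Byte[1]=A5: continuation. acc=(acc<<6)|0x25=0x325
Byte[2]=90: continuation. acc=(acc<<6)|0x10=0xC950
Completed: cp=U+C950 (starts at byte 0)
Byte[3]=D2: 2-byte lead, need 1 cont bytes. acc=0x12
Byte[4]=BA: continuation. acc=(acc<<6)|0x3A=0x4BA
Completed: cp=U+04BA (starts at byte 3)
Byte[5]=FE: INVALID lead byte (not 0xxx/110x/1110/11110)

Answer: 5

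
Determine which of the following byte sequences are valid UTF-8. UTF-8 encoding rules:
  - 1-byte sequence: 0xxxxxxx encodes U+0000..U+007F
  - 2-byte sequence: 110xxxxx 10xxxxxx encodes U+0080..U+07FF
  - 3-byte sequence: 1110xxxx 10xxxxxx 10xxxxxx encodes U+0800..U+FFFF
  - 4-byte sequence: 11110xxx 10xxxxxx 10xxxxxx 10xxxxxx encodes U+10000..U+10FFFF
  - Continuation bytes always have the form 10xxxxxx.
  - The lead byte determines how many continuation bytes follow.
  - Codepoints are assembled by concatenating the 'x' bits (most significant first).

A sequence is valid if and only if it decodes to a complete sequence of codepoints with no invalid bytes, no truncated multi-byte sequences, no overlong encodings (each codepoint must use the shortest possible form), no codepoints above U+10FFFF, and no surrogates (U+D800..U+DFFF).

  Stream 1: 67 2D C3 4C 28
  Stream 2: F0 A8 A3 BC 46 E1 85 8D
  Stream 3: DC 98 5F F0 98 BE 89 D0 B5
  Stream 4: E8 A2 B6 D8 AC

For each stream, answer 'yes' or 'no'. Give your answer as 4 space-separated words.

Stream 1: error at byte offset 3. INVALID
Stream 2: decodes cleanly. VALID
Stream 3: decodes cleanly. VALID
Stream 4: decodes cleanly. VALID

Answer: no yes yes yes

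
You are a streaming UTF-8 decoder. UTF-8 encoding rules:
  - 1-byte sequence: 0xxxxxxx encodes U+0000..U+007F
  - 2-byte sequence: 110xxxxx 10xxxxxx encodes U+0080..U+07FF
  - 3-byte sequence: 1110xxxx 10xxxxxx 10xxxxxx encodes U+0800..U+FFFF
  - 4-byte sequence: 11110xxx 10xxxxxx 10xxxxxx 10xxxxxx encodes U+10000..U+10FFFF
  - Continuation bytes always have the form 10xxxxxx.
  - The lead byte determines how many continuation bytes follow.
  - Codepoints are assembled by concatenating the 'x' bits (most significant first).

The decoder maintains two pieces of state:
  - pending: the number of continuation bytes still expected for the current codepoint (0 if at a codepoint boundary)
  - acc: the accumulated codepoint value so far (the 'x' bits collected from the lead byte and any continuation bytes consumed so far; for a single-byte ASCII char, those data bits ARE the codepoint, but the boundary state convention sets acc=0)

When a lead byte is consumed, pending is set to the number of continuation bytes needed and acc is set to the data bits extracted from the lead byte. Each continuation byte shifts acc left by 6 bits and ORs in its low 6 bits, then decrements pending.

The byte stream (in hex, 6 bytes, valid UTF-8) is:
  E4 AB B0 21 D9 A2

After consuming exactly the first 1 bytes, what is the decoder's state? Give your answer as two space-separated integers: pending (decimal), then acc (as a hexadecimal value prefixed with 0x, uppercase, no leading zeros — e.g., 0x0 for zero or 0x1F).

Answer: 2 0x4

Derivation:
Byte[0]=E4: 3-byte lead. pending=2, acc=0x4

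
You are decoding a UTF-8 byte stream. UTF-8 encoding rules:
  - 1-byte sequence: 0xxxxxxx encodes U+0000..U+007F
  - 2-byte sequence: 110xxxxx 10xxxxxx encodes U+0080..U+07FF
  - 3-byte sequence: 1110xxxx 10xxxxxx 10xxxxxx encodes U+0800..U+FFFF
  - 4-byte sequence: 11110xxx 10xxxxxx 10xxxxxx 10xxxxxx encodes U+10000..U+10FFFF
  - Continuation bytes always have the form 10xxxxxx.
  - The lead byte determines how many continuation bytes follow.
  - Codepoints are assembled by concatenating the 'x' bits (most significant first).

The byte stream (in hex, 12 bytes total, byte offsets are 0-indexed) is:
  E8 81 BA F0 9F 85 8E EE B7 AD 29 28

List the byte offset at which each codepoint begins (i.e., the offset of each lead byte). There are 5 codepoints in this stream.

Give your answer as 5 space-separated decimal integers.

Byte[0]=E8: 3-byte lead, need 2 cont bytes. acc=0x8
Byte[1]=81: continuation. acc=(acc<<6)|0x01=0x201
Byte[2]=BA: continuation. acc=(acc<<6)|0x3A=0x807A
Completed: cp=U+807A (starts at byte 0)
Byte[3]=F0: 4-byte lead, need 3 cont bytes. acc=0x0
Byte[4]=9F: continuation. acc=(acc<<6)|0x1F=0x1F
Byte[5]=85: continuation. acc=(acc<<6)|0x05=0x7C5
Byte[6]=8E: continuation. acc=(acc<<6)|0x0E=0x1F14E
Completed: cp=U+1F14E (starts at byte 3)
Byte[7]=EE: 3-byte lead, need 2 cont bytes. acc=0xE
Byte[8]=B7: continuation. acc=(acc<<6)|0x37=0x3B7
Byte[9]=AD: continuation. acc=(acc<<6)|0x2D=0xEDED
Completed: cp=U+EDED (starts at byte 7)
Byte[10]=29: 1-byte ASCII. cp=U+0029
Byte[11]=28: 1-byte ASCII. cp=U+0028

Answer: 0 3 7 10 11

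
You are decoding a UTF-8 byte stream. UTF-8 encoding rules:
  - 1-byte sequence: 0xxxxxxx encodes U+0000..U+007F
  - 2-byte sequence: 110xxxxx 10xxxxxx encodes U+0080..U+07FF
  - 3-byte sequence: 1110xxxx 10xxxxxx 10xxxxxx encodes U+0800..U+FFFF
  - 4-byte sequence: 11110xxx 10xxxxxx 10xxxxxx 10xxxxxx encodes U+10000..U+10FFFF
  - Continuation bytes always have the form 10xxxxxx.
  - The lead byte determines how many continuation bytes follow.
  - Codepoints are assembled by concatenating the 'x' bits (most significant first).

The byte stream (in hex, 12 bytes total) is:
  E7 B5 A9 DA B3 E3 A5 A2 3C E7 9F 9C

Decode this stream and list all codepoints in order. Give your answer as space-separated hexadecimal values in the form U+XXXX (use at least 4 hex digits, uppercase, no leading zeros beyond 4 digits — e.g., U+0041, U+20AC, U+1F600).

Byte[0]=E7: 3-byte lead, need 2 cont bytes. acc=0x7
Byte[1]=B5: continuation. acc=(acc<<6)|0x35=0x1F5
Byte[2]=A9: continuation. acc=(acc<<6)|0x29=0x7D69
Completed: cp=U+7D69 (starts at byte 0)
Byte[3]=DA: 2-byte lead, need 1 cont bytes. acc=0x1A
Byte[4]=B3: continuation. acc=(acc<<6)|0x33=0x6B3
Completed: cp=U+06B3 (starts at byte 3)
Byte[5]=E3: 3-byte lead, need 2 cont bytes. acc=0x3
Byte[6]=A5: continuation. acc=(acc<<6)|0x25=0xE5
Byte[7]=A2: continuation. acc=(acc<<6)|0x22=0x3962
Completed: cp=U+3962 (starts at byte 5)
Byte[8]=3C: 1-byte ASCII. cp=U+003C
Byte[9]=E7: 3-byte lead, need 2 cont bytes. acc=0x7
Byte[10]=9F: continuation. acc=(acc<<6)|0x1F=0x1DF
Byte[11]=9C: continuation. acc=(acc<<6)|0x1C=0x77DC
Completed: cp=U+77DC (starts at byte 9)

Answer: U+7D69 U+06B3 U+3962 U+003C U+77DC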